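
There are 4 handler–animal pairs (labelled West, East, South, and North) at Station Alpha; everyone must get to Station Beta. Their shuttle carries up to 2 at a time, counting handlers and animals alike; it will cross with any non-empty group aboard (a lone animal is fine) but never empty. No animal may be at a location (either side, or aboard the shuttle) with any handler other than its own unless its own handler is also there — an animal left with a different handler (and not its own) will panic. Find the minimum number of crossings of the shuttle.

impossible

Following every safe sequence of crossings from the start, the most of the 8 that can be at Station Beta as the shuttle arrives there on crossings 1, 3, 5 is 2, 3, 4 respectively; the best ever achieved is 4 of 8.
From crossing 7 on, no configuration arises that was not already reachable earlier: only 44 distinct safe configurations (who is on which side, and where the shuttle is) can ever be reached, none of them has everyone across, and every continuation just revisits them. So no valid plan exists.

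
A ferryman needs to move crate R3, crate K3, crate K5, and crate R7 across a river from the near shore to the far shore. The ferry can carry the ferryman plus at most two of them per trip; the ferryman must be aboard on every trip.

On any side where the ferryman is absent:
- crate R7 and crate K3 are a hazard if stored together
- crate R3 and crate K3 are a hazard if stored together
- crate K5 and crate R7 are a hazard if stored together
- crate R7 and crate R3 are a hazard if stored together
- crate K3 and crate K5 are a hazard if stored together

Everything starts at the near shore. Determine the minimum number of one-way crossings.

5

Counting alone: the ferryman can take at most 2 across per trip to the far shore, so moving all 4 needs at least 2 loaded trips out, with a return between consecutive ones — at least 3 crossings.
The safety rule pushes this higher. Following every safe sequence of crossings, the most of the 4 that can be at the far shore as the ferry arrives there on crossing 3 is 3 — never all 4.
So no plan with fewer than 5 crossings exists, and this one achieves 5:
1. Ferryman goes to the far shore with crate K3 and crate R7.  [the near shore: crate K5, crate R3 | the far shore: crate K3, crate R7]
2. Ferryman goes back to the near shore with crate K3.  [the near shore: crate K3, crate K5, crate R3 | the far shore: crate R7]
3. Ferryman goes to the far shore with crate K5 and crate R3.  [the near shore: crate K3 | the far shore: crate K5, crate R3, crate R7]
4. Ferryman goes back to the near shore with crate R7.  [the near shore: crate K3, crate R7 | the far shore: crate K5, crate R3]
5. Ferryman goes to the far shore with crate K3 and crate R7.  [the near shore: — | the far shore: crate K3, crate K5, crate R3, crate R7]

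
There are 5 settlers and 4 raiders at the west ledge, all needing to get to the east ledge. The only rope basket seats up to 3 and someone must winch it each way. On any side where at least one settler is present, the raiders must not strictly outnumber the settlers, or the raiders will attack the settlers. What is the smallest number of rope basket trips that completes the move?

Counting alone: each trip to the east ledge takes at most 3 across and each return brings at least 1 back, so after t trips out (and t−1 returns) at most 3t − (t−1) of the 9 are across; that first reaches 9 at t = 4, so at least 7 crossings are needed.
The plan below uses exactly 7 crossings, so it is optimal:
1. 3 raiders → the east ledge.  (the west ledge: 5S 1R; the east ledge: 0S 3R)
2. 1 raider ← the west ledge.  (the west ledge: 5S 2R; the east ledge: 0S 2R)
3. 3 settlers → the east ledge.  (the west ledge: 2S 2R; the east ledge: 3S 2R)
4. 1 settler ← the west ledge.  (the west ledge: 3S 2R; the east ledge: 2S 2R)
5. 2 settlers and 1 raider → the east ledge.  (the west ledge: 1S 1R; the east ledge: 4S 3R)
6. 1 settler ← the west ledge.  (the west ledge: 2S 1R; the east ledge: 3S 3R)
7. 2 settlers and 1 raider → the east ledge.  (the west ledge: 0S 0R; the east ledge: 5S 4R)

7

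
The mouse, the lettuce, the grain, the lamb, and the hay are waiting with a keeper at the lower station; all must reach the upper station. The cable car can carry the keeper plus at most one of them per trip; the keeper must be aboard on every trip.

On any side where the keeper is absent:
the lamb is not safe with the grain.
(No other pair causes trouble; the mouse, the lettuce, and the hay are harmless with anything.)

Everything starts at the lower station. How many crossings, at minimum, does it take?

9

Counting alone: the keeper can take at most 1 across per trip to the upper station, so moving all 5 needs at least 5 loaded trips out, with a return between consecutive ones — at least 9 crossings.
The plan below uses exactly 9 crossings, so it is optimal:
1. Keeper goes to the upper station with the grain.
2. Keeper goes back to the lower station alone.
3. Keeper goes to the upper station with the mouse.
4. Keeper goes back to the lower station alone.
5. Keeper goes to the upper station with the lettuce.
6. Keeper goes back to the lower station alone.
7. Keeper goes to the upper station with the hay.
8. Keeper goes back to the lower station alone.
9. Keeper goes to the upper station with the lamb.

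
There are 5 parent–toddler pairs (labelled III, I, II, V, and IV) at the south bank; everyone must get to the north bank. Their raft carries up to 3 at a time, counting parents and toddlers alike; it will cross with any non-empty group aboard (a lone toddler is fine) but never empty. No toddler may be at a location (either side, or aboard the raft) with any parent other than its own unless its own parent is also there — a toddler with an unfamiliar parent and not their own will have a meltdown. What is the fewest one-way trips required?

Counting alone: each trip to the north bank takes at most 3 across and each return brings at least 1 back, so after t trips out (and t−1 returns) at most 3t − (t−1) of the 10 are across; that first reaches 10 at t = 5, so at least 9 crossings are needed.
The safety rule pushes this higher. Following every safe sequence of crossings, the most of the 10 that can be at the north bank as the raft arrives there on crossing 9 is 9 — never all 10.
So no plan with fewer than 11 crossings exists, and this one achieves 11:
1. parent III and toddler III cross → the north bank.
2. parent III crosses ← the south bank.
3. toddler I, toddler II, and toddler V cross → the north bank.
4. toddler III crosses ← the south bank.
5. parent I, parent II, and parent V cross → the north bank.
6. parent I and toddler I cross ← the south bank.
7. parent I, parent III, and parent IV cross → the north bank.
8. toddler II crosses ← the south bank.
9. toddler I and toddler III cross → the north bank.
10. toddler III crosses ← the south bank.
11. toddler II, toddler III, and toddler IV cross → the north bank.

11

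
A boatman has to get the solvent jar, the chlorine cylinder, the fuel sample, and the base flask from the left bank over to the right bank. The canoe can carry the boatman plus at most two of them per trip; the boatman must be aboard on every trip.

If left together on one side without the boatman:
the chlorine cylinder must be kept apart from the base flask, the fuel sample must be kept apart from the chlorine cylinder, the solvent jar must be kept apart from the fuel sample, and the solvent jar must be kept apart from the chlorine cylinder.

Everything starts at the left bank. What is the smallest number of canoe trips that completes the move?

5

Counting alone: the boatman can take at most 2 across per trip to the right bank, so moving all 4 needs at least 2 loaded trips out, with a return between consecutive ones — at least 3 crossings.
The safety rule pushes this higher. Following every safe sequence of crossings, the most of the 4 that can be at the right bank as the canoe arrives there on crossing 3 is 3 — never all 4.
So no plan with fewer than 5 crossings exists, and this one achieves 5:
1. Boatman goes to the right bank with the chlorine cylinder and the solvent jar.
2. Boatman goes back to the left bank with the solvent jar.
3. Boatman goes to the right bank with the base flask and the solvent jar.
4. Boatman goes back to the left bank with the chlorine cylinder.
5. Boatman goes to the right bank with the chlorine cylinder and the fuel sample.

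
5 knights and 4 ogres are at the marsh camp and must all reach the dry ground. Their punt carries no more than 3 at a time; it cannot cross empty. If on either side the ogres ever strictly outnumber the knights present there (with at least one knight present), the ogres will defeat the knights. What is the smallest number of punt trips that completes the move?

7

Counting alone: each trip to the dry ground takes at most 3 across and each return brings at least 1 back, so after t trips out (and t−1 returns) at most 3t − (t−1) of the 9 are across; that first reaches 9 at t = 4, so at least 7 crossings are needed.
The plan below uses exactly 7 crossings, so it is optimal:
1. 3 ogres → the dry ground.  (the marsh camp: 5K 1O; the dry ground: 0K 3O)
2. 1 ogre ← the marsh camp.  (the marsh camp: 5K 2O; the dry ground: 0K 2O)
3. 3 knights → the dry ground.  (the marsh camp: 2K 2O; the dry ground: 3K 2O)
4. 1 knight ← the marsh camp.  (the marsh camp: 3K 2O; the dry ground: 2K 2O)
5. 2 knights and 1 ogre → the dry ground.  (the marsh camp: 1K 1O; the dry ground: 4K 3O)
6. 1 knight ← the marsh camp.  (the marsh camp: 2K 1O; the dry ground: 3K 3O)
7. 2 knights and 1 ogre → the dry ground.  (the marsh camp: 0K 0O; the dry ground: 5K 4O)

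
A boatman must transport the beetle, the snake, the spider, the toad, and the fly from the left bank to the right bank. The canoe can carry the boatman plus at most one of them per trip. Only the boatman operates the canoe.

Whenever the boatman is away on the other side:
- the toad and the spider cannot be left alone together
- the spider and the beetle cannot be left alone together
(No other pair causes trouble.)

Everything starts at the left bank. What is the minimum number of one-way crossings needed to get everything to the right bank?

11

Counting alone: the boatman can take at most 1 across per trip to the right bank, so moving all 5 needs at least 5 loaded trips out, with a return between consecutive ones — at least 9 crossings.
The safety rule pushes this higher. Following every safe sequence of crossings, the most of the 5 that can be at the right bank as the canoe arrives there on crossing 9 is 4 — never all 5.
So no plan with fewer than 11 crossings exists, and this one achieves 11:
1. Boatman goes to the right bank with the spider.  [the left bank: the beetle, the fly, the snake, the toad | the right bank: the spider]
2. Boatman goes back to the left bank alone.  [the left bank: the beetle, the fly, the snake, the toad | the right bank: the spider]
3. Boatman goes to the right bank with the beetle.  [the left bank: the fly, the snake, the toad | the right bank: the beetle, the spider]
4. Boatman goes back to the left bank with the spider.  [the left bank: the fly, the snake, the spider, the toad | the right bank: the beetle]
5. Boatman goes to the right bank with the toad.  [the left bank: the fly, the snake, the spider | the right bank: the beetle, the toad]
6. Boatman goes back to the left bank alone.  [the left bank: the fly, the snake, the spider | the right bank: the beetle, the toad]
7. Boatman goes to the right bank with the snake.  [the left bank: the fly, the spider | the right bank: the beetle, the snake, the toad]
8. Boatman goes back to the left bank alone.  [the left bank: the fly, the spider | the right bank: the beetle, the snake, the toad]
9. Boatman goes to the right bank with the fly.  [the left bank: the spider | the right bank: the beetle, the fly, the snake, the toad]
10. Boatman goes back to the left bank alone.  [the left bank: the spider | the right bank: the beetle, the fly, the snake, the toad]
11. Boatman goes to the right bank with the spider.  [the left bank: — | the right bank: the beetle, the fly, the snake, the spider, the toad]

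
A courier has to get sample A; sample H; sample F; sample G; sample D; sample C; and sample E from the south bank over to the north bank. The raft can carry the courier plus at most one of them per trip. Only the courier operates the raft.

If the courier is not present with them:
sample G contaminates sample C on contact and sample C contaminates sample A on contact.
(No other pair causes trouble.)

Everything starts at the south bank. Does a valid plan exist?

Yes

1. Courier goes to the north bank with sample C.
2. Courier goes back to the south bank alone.
3. Courier goes to the north bank with sample A.
4. Courier goes back to the south bank with sample C.
5. Courier goes to the north bank with sample G.
6. Courier goes back to the south bank alone.
7. Courier goes to the north bank with sample H.
8. Courier goes back to the south bank alone.
9. Courier goes to the north bank with sample F.
10. Courier goes back to the south bank alone.
11. Courier goes to the north bank with sample D.
12. Courier goes back to the south bank alone.
13. Courier goes to the north bank with sample E.
14. Courier goes back to the south bank alone.
15. Courier goes to the north bank with sample C.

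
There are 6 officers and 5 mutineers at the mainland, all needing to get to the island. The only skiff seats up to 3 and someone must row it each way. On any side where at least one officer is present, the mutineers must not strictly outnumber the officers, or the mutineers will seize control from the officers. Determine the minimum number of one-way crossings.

Counting alone: each trip to the island takes at most 3 across and each return brings at least 1 back, so after t trips out (and t−1 returns) at most 3t − (t−1) of the 11 are across; that first reaches 11 at t = 5, so at least 9 crossings are needed.
The plan below uses exactly 9 crossings, so it is optimal:
1. 3 mutineers → the island.  (the mainland: 6O 2M; the island: 0O 3M)
2. 1 mutineer ← the mainland.  (the mainland: 6O 3M; the island: 0O 2M)
3. 3 officers → the island.  (the mainland: 3O 3M; the island: 3O 2M)
4. 1 officer ← the mainland.  (the mainland: 4O 3M; the island: 2O 2M)
5. 2 officers and 1 mutineer → the island.  (the mainland: 2O 2M; the island: 4O 3M)
6. 1 officer ← the mainland.  (the mainland: 3O 2M; the island: 3O 3M)
7. 2 officers and 1 mutineer → the island.  (the mainland: 1O 1M; the island: 5O 4M)
8. 1 officer ← the mainland.  (the mainland: 2O 1M; the island: 4O 4M)
9. 2 officers and 1 mutineer → the island.  (the mainland: 0O 0M; the island: 6O 5M)

9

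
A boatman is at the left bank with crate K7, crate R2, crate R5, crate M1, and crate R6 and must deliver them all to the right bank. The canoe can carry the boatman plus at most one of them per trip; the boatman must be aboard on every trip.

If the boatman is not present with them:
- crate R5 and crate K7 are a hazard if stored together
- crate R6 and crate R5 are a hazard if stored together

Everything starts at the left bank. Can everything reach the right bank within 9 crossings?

Counting alone: the boatman can take at most 1 across per trip to the right bank, so moving all 5 needs at least 5 loaded trips out, with a return between consecutive ones — at least 9 crossings.
The safety rule pushes this higher. Following every safe sequence of crossings, the most of the 5 that can be at the right bank as the canoe arrives there on crossing 9 is 4 — never all 5.
So the move cannot be finished within 9 crossings. (The shortest complete plan takes 11:)
1. Boatman goes to the right bank with crate R5.  [the left bank: crate K7, crate M1, crate R2, crate R6 | the right bank: crate R5]
2. Boatman goes back to the left bank alone.  [the left bank: crate K7, crate M1, crate R2, crate R6 | the right bank: crate R5]
3. Boatman goes to the right bank with crate K7.  [the left bank: crate M1, crate R2, crate R6 | the right bank: crate K7, crate R5]
4. Boatman goes back to the left bank with crate R5.  [the left bank: crate M1, crate R2, crate R5, crate R6 | the right bank: crate K7]
5. Boatman goes to the right bank with crate R6.  [the left bank: crate M1, crate R2, crate R5 | the right bank: crate K7, crate R6]
6. Boatman goes back to the left bank alone.  [the left bank: crate M1, crate R2, crate R5 | the right bank: crate K7, crate R6]
7. Boatman goes to the right bank with crate R2.  [the left bank: crate M1, crate R5 | the right bank: crate K7, crate R2, crate R6]
8. Boatman goes back to the left bank alone.  [the left bank: crate M1, crate R5 | the right bank: crate K7, crate R2, crate R6]
9. Boatman goes to the right bank with crate M1.  [the left bank: crate R5 | the right bank: crate K7, crate M1, crate R2, crate R6]
10. Boatman goes back to the left bank alone.  [the left bank: crate R5 | the right bank: crate K7, crate M1, crate R2, crate R6]
11. Boatman goes to the right bank with crate R5.  [the left bank: — | the right bank: crate K7, crate M1, crate R2, crate R5, crate R6]

No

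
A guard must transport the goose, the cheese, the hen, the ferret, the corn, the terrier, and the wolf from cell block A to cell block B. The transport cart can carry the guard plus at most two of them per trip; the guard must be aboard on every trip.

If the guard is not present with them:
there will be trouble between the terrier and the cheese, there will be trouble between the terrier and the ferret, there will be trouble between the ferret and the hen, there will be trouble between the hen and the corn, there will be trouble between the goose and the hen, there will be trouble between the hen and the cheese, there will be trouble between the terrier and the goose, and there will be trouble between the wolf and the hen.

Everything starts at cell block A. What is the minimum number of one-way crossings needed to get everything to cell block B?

Counting alone: the guard can take at most 2 across per trip to cell block B, so moving all 7 needs at least 4 loaded trips out, with a return between consecutive ones — at least 7 crossings.
The safety rule pushes this higher. Following every safe sequence of crossings, the most of the 7 that can be at cell block B as the transport cart arrives there on crossing 7 is 5 — never all 7.
So no plan with fewer than 9 crossings exists, and this one achieves 9:
1. Guard goes to cell block B with the hen and the terrier.  [cell block A: the cheese, the corn, the ferret, the goose, the wolf | cell block B: the hen, the terrier]
2. Guard goes back to cell block A alone.  [cell block A: the cheese, the corn, the ferret, the goose, the wolf | cell block B: the hen, the terrier]
3. Guard goes to cell block B with the cheese and the goose.  [cell block A: the corn, the ferret, the wolf | cell block B: the cheese, the goose, the hen, the terrier]
4. Guard goes back to cell block A with the hen and the terrier.  [cell block A: the corn, the ferret, the hen, the terrier, the wolf | cell block B: the cheese, the goose]
5. Guard goes to cell block B with the ferret and the hen.  [cell block A: the corn, the terrier, the wolf | cell block B: the cheese, the ferret, the goose, the hen]
6. Guard goes back to cell block A with the hen.  [cell block A: the corn, the hen, the terrier, the wolf | cell block B: the cheese, the ferret, the goose]
7. Guard goes to cell block B with the corn and the wolf.  [cell block A: the hen, the terrier | cell block B: the cheese, the corn, the ferret, the goose, the wolf]
8. Guard goes back to cell block A alone.  [cell block A: the hen, the terrier | cell block B: the cheese, the corn, the ferret, the goose, the wolf]
9. Guard goes to cell block B with the hen and the terrier.  [cell block A: — | cell block B: the cheese, the corn, the ferret, the goose, the hen, the terrier, the wolf]

9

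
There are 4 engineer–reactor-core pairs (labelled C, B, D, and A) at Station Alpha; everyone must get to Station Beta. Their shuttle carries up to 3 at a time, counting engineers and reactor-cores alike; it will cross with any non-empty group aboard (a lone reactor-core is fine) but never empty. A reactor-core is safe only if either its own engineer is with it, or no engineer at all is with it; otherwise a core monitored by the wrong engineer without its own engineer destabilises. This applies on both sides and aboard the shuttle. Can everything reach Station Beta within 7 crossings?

No

Counting alone: each trip to Station Beta takes at most 3 across and each return brings at least 1 back, so after t trips out (and t−1 returns) at most 3t − (t−1) of the 8 are across; that first reaches 8 at t = 4, so at least 7 crossings are needed.
The safety rule pushes this higher. Following every safe sequence of crossings, the most of the 8 that can be at Station Beta as the shuttle arrives there on crossing 7 is 7 — never all 8.
So the move cannot be finished within 7 crossings. (The shortest complete plan takes 9:)
1. engineer C and reactor-core C cross → Station Beta.
2. engineer C crosses ← Station Alpha.
3. engineer B, engineer C, and reactor-core B cross → Station Beta.
4. engineer C and reactor-core C cross ← Station Alpha.
5. engineer A, engineer C, and engineer D cross → Station Beta.
6. reactor-core B crosses ← Station Alpha.
7. reactor-core B and reactor-core C cross → Station Beta.
8. reactor-core C crosses ← Station Alpha.
9. reactor-core A, reactor-core C, and reactor-core D cross → Station Beta.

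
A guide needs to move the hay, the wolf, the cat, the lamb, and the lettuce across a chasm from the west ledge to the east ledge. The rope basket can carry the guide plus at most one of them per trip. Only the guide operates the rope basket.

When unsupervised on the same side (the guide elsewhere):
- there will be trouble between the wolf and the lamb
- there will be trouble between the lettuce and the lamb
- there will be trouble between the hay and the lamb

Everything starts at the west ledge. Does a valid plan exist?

Following every safe sequence of crossings from the start, the most of the 5 that can be at the east ledge as the rope basket arrives there on crossings 1, 3, 5 is 1, 2, 3 respectively; the best ever achieved is 3 of 5.
From crossing 7 on, no configuration arises that was not already reachable earlier: only 18 distinct safe configurations (who is on which side, and where the rope basket is) can ever be reached, none of them has everyone across, and every continuation just revisits them. So no valid plan exists.

No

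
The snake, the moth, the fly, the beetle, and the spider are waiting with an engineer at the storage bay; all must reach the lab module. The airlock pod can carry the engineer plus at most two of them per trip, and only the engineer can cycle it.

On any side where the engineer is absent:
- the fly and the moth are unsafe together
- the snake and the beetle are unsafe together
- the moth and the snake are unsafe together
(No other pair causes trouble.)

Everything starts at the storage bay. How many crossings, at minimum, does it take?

5

Counting alone: the engineer can take at most 2 across per trip to the lab module, so moving all 5 needs at least 3 loaded trips out, with a return between consecutive ones — at least 5 crossings.
The plan below uses exactly 5 crossings, so it is optimal:
1. Engineer goes to the lab module with the moth and the snake.  [the storage bay: the beetle, the fly, the spider | the lab module: the moth, the snake]
2. Engineer goes back to the storage bay with the snake.  [the storage bay: the beetle, the fly, the snake, the spider | the lab module: the moth]
3. Engineer goes to the lab module with the beetle and the spider.  [the storage bay: the fly, the snake | the lab module: the beetle, the moth, the spider]
4. Engineer goes back to the storage bay alone.  [the storage bay: the fly, the snake | the lab module: the beetle, the moth, the spider]
5. Engineer goes to the lab module with the fly and the snake.  [the storage bay: — | the lab module: the beetle, the fly, the moth, the snake, the spider]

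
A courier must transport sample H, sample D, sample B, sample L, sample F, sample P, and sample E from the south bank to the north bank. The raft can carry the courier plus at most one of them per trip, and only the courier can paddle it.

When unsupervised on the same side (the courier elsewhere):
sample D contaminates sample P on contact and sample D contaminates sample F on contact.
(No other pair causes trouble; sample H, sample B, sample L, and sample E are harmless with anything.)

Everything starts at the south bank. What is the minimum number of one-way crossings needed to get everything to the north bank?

15

Counting alone: the courier can take at most 1 across per trip to the north bank, so moving all 7 needs at least 7 loaded trips out, with a return between consecutive ones — at least 13 crossings.
The safety rule pushes this higher. Following every safe sequence of crossings, the most of the 7 that can be at the north bank as the raft arrives there on crossing 13 is 6 — never all 7.
So no plan with fewer than 15 crossings exists, and this one achieves 15:
1. Courier goes to the north bank with sample D.  [the south bank: sample B, sample E, sample F, sample H, sample L, sample P | the north bank: sample D]
2. Courier goes back to the south bank alone.  [the south bank: sample B, sample E, sample F, sample H, sample L, sample P | the north bank: sample D]
3. Courier goes to the north bank with sample H.  [the south bank: sample B, sample E, sample F, sample L, sample P | the north bank: sample D, sample H]
4. Courier goes back to the south bank alone.  [the south bank: sample B, sample E, sample F, sample L, sample P | the north bank: sample D, sample H]
5. Courier goes to the north bank with sample B.  [the south bank: sample E, sample F, sample L, sample P | the north bank: sample B, sample D, sample H]
6. Courier goes back to the south bank alone.  [the south bank: sample E, sample F, sample L, sample P | the north bank: sample B, sample D, sample H]
7. Courier goes to the north bank with sample L.  [the south bank: sample E, sample F, sample P | the north bank: sample B, sample D, sample H, sample L]
8. Courier goes back to the south bank alone.  [the south bank: sample E, sample F, sample P | the north bank: sample B, sample D, sample H, sample L]
9. Courier goes to the north bank with sample F.  [the south bank: sample E, sample P | the north bank: sample B, sample D, sample F, sample H, sample L]
10. Courier goes back to the south bank with sample D.  [the south bank: sample D, sample E, sample P | the north bank: sample B, sample F, sample H, sample L]
11. Courier goes to the north bank with sample P.  [the south bank: sample D, sample E | the north bank: sample B, sample F, sample H, sample L, sample P]
12. Courier goes back to the south bank alone.  [the south bank: sample D, sample E | the north bank: sample B, sample F, sample H, sample L, sample P]
13. Courier goes to the north bank with sample E.  [the south bank: sample D | the north bank: sample B, sample E, sample F, sample H, sample L, sample P]
14. Courier goes back to the south bank alone.  [the south bank: sample D | the north bank: sample B, sample E, sample F, sample H, sample L, sample P]
15. Courier goes to the north bank with sample D.  [the south bank: — | the north bank: sample B, sample D, sample E, sample F, sample H, sample L, sample P]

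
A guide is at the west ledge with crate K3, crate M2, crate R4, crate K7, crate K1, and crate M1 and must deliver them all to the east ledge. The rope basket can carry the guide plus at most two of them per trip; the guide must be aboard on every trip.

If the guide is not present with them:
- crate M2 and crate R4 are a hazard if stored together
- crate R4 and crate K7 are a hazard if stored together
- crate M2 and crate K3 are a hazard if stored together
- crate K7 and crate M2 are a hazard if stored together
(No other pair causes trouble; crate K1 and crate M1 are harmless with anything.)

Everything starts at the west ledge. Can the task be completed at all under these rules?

1. Guide goes to the east ledge with crate M2 and crate R4.
2. Guide goes back to the west ledge with crate M2.
3. Guide goes to the east ledge with crate K3 and crate M2.
4. Guide goes back to the west ledge with crate M2.
5. Guide goes to the east ledge with crate K1 and crate M2.
6. Guide goes back to the west ledge with crate M2.
7. Guide goes to the east ledge with crate M1 and crate M2.
8. Guide goes back to the west ledge with crate M2.
9. Guide goes to the east ledge with crate K7 and crate M2.

Yes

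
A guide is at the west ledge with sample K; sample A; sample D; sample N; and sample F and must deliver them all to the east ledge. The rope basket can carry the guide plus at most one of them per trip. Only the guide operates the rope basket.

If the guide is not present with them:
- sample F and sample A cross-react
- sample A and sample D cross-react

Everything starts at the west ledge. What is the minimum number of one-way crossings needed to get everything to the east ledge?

Counting alone: the guide can take at most 1 across per trip to the east ledge, so moving all 5 needs at least 5 loaded trips out, with a return between consecutive ones — at least 9 crossings.
The safety rule pushes this higher. Following every safe sequence of crossings, the most of the 5 that can be at the east ledge as the rope basket arrives there on crossing 9 is 4 — never all 5.
So no plan with fewer than 11 crossings exists, and this one achieves 11:
1. Guide goes to the east ledge with sample A.  [the west ledge: sample D, sample F, sample K, sample N | the east ledge: sample A]
2. Guide goes back to the west ledge alone.  [the west ledge: sample D, sample F, sample K, sample N | the east ledge: sample A]
3. Guide goes to the east ledge with sample K.  [the west ledge: sample D, sample F, sample N | the east ledge: sample A, sample K]
4. Guide goes back to the west ledge alone.  [the west ledge: sample D, sample F, sample N | the east ledge: sample A, sample K]
5. Guide goes to the east ledge with sample D.  [the west ledge: sample F, sample N | the east ledge: sample A, sample D, sample K]
6. Guide goes back to the west ledge with sample A.  [the west ledge: sample A, sample F, sample N | the east ledge: sample D, sample K]
7. Guide goes to the east ledge with sample F.  [the west ledge: sample A, sample N | the east ledge: sample D, sample F, sample K]
8. Guide goes back to the west ledge alone.  [the west ledge: sample A, sample N | the east ledge: sample D, sample F, sample K]
9. Guide goes to the east ledge with sample N.  [the west ledge: sample A | the east ledge: sample D, sample F, sample K, sample N]
10. Guide goes back to the west ledge alone.  [the west ledge: sample A | the east ledge: sample D, sample F, sample K, sample N]
11. Guide goes to the east ledge with sample A.  [the west ledge: — | the east ledge: sample A, sample D, sample F, sample K, sample N]

11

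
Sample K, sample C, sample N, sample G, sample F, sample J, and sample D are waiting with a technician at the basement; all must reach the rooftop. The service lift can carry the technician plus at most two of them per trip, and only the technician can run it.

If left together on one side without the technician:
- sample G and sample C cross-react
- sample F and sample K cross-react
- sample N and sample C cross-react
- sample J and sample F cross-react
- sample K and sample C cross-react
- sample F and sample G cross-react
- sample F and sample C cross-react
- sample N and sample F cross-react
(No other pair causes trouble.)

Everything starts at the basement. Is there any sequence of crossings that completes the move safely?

Following every safe sequence of crossings from the start, the most of the 7 that can be at the rooftop as the service lift arrives there on crossings 1, 3, 5, 7 is 2, 3, 4, 5 respectively; the best ever achieved is 5 of 7.
From crossing 9 on, no configuration arises that was not already reachable earlier: only 38 distinct safe configurations (who is on which side, and where the service lift is) can ever be reached, none of them has everyone across, and every continuation just revisits them. So no valid plan exists.

No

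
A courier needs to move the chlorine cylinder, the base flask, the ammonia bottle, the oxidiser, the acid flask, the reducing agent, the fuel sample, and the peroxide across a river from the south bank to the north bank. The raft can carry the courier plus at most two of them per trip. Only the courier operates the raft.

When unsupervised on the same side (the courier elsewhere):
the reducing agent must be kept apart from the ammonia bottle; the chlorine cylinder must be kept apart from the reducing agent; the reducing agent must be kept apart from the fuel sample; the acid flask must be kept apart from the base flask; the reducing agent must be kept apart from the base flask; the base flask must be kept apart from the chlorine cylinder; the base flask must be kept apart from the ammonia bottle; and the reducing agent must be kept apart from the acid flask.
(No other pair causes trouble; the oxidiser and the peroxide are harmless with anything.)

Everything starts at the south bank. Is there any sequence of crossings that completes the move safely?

Following every safe sequence of crossings from the start, the most of the 8 that can be at the north bank as the raft arrives there on crossings 1, 3, 5, 7, 9 is 2, 3, 4, 5, 6 respectively; the best ever achieved is 6 of 8.
From crossing 11 on, no configuration arises that was not already reachable earlier: only 76 distinct safe configurations (who is on which side, and where the raft is) can ever be reached, none of them has everyone across, and every continuation just revisits them. So no valid plan exists.

No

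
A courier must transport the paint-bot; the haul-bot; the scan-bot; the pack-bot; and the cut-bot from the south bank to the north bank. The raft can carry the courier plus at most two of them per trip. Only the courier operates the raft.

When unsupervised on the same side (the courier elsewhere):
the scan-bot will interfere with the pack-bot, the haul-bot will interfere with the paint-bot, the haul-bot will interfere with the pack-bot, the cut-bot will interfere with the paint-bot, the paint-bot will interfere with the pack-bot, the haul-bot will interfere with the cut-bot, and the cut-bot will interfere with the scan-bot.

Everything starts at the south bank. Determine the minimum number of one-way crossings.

impossible

Whatever the first load, the items left behind include a forbidden pair without the courier. No opening move is safe, so no plan exists.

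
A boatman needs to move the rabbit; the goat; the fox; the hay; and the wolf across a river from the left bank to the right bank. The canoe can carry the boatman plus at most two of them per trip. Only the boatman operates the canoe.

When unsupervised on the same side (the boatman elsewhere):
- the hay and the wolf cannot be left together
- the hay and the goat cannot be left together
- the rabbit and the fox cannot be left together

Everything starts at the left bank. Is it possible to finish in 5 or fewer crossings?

Yes — this plan uses 5 crossings (≤ 5):
1. Boatman goes to the right bank with the hay and the rabbit.
2. Boatman goes back to the left bank alone.
3. Boatman goes to the right bank with the goat and the wolf.
4. Boatman goes back to the left bank with the hay.
5. Boatman goes to the right bank with the fox and the hay.

Yes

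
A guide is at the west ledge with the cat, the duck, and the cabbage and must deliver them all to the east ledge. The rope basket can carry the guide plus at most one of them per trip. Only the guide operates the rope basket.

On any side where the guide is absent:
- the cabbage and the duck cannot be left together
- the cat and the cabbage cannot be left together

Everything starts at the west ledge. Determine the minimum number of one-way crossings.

7

Counting alone: the guide can take at most 1 across per trip to the east ledge, so moving all 3 needs at least 3 loaded trips out, with a return between consecutive ones — at least 5 crossings.
The safety rule pushes this higher. Following every safe sequence of crossings, the most of the 3 that can be at the east ledge as the rope basket arrives there on crossing 5 is 2 — never all 3.
So no plan with fewer than 7 crossings exists, and this one achieves 7:
1. Guide goes to the east ledge with the cabbage.
2. Guide goes back to the west ledge alone.
3. Guide goes to the east ledge with the cat.
4. Guide goes back to the west ledge with the cabbage.
5. Guide goes to the east ledge with the duck.
6. Guide goes back to the west ledge alone.
7. Guide goes to the east ledge with the cabbage.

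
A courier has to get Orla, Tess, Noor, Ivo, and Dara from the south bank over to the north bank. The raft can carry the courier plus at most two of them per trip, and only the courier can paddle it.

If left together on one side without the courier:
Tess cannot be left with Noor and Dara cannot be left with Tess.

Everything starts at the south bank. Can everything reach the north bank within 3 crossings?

No

Counting alone: the courier can take at most 2 across per trip to the north bank, so moving all 5 needs at least 3 loaded trips out, with a return between consecutive ones — at least 5 crossings.
Since 3 < 5, 3 crossings cannot be enough. (The shortest complete plan in fact takes 5:)
1. Courier goes to the north bank with Tess.  [the south bank: Dara, Ivo, Noor, Orla | the north bank: Tess]
2. Courier goes back to the south bank alone.  [the south bank: Dara, Ivo, Noor, Orla | the north bank: Tess]
3. Courier goes to the north bank with Ivo and Orla.  [the south bank: Dara, Noor | the north bank: Ivo, Orla, Tess]
4. Courier goes back to the south bank alone.  [the south bank: Dara, Noor | the north bank: Ivo, Orla, Tess]
5. Courier goes to the north bank with Dara and Noor.  [the south bank: — | the north bank: Dara, Ivo, Noor, Orla, Tess]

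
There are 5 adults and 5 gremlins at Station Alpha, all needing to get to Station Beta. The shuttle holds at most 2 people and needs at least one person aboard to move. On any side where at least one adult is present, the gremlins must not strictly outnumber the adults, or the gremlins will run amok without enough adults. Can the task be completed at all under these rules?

Following every safe sequence of crossings from the start, the most of the 10 that can be at Station Beta as the shuttle arrives there on crossings 1, 3, 5, 7 is 2, 3, 4, 5 respectively; the best ever achieved is 5 of 10.
From crossing 9 on, no configuration arises that was not already reachable earlier: only 13 distinct safe configurations (who is on which side, and where the shuttle is) can ever be reached, none of them has everyone across, and every continuation just revisits them. They are: 0 adults + 0 gremlins across (shuttle back at the start); 0 adults + 1 gremlin across (shuttle there); 0 adults + 1 gremlin across (shuttle back at the start); 0 adults + 2 gremlins across (shuttle there); 0 adults + 2 gremlins across (shuttle back at the start); 0 adults + 3 gremlins across (shuttle there); 0 adults + 3 gremlins across (shuttle back at the start); 0 adults + 4 gremlins across (shuttle there); 0 adults + 4 gremlins across (shuttle back at the start); 0 adults + 5 gremlins across (shuttle there); 1 adult + 1 gremlin across (shuttle there); 1 adult + 1 gremlin across (shuttle back at the start); 2 adults + 2 gremlins across (shuttle there). So no valid plan exists.

No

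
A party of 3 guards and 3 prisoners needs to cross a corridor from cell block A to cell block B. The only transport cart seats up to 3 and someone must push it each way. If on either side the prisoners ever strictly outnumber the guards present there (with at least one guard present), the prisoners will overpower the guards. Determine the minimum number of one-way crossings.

5

Counting alone: each trip to cell block B takes at most 3 across and each return brings at least 1 back, so after t trips out (and t−1 returns) at most 3t − (t−1) of the 6 are across; that first reaches 6 at t = 3, so at least 5 crossings are needed.
The plan below uses exactly 5 crossings, so it is optimal:
1. 2 prisoners → cell block B.  (cell block A: 3G 1P; cell block B: 0G 2P)
2. 1 prisoner ← cell block A.  (cell block A: 3G 2P; cell block B: 0G 1P)
3. 3 guards → cell block B.  (cell block A: 0G 2P; cell block B: 3G 1P)
4. 1 prisoner ← cell block A.  (cell block A: 0G 3P; cell block B: 3G 0P)
5. 3 prisoners → cell block B.  (cell block A: 0G 0P; cell block B: 3G 3P)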